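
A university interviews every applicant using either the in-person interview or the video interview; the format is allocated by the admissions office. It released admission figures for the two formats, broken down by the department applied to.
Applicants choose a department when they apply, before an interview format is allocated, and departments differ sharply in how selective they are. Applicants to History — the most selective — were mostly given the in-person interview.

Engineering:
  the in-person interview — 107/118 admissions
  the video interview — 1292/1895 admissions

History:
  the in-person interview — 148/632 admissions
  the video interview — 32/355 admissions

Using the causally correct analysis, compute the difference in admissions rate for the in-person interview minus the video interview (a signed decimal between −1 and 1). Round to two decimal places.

+0.20

The stratified and pooled comparisons disagree (the in-person interview wins within each department; the video interview wins overall), so the answer turns on the causal role of department.
Department is set before the interview format has any effect — it is not caused by the interview format — and it independently drives the outcome. That makes it a confounder, so the causal comparison is within department levels.
Adjusting over the population distribution of department: 0.671·(0.907−0.682) + 0.329·(0.234−0.090) = +0.198.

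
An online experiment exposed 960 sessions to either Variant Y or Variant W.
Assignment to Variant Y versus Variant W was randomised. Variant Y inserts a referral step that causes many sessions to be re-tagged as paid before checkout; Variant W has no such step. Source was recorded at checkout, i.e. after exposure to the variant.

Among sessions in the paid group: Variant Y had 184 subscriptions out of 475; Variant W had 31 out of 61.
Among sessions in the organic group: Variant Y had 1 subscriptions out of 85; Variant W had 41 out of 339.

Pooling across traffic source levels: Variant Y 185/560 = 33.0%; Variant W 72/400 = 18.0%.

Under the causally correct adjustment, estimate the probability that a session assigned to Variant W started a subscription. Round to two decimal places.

0.18

The traffic source-specific comparison favours Variant W throughout, but the pooled figures favour Variant Y. The question is whether to condition on traffic source.
Traffic source here is a post-treatment variable shaped by the variant; conditioning on it would introduce bias rather than remove it. The overall comparison is the causal one.
So P(outcome | do(Variant W)) is just the pooled rate for Variant W: 72/400 = 0.180.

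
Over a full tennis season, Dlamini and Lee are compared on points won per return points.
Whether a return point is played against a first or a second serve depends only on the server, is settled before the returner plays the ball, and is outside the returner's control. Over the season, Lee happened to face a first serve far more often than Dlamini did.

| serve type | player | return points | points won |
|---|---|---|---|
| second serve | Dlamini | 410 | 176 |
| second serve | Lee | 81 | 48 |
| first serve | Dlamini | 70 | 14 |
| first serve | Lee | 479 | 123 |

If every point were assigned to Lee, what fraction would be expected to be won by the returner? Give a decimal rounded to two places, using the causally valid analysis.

Lee is higher inside every serve type stratum but Dlamini is higher in aggregate. Whether to stratify depends on how serve type relates to the player.
Here serve type is a common cause — it drives both which player a case falls under and the outcome. The crude comparison mixes populations; the stratum-specific rates are the causally relevant ones.
Standardising Lee to the population serve type mix: 0.472·48/81 + 0.528·123/479 = 0.415.

0.42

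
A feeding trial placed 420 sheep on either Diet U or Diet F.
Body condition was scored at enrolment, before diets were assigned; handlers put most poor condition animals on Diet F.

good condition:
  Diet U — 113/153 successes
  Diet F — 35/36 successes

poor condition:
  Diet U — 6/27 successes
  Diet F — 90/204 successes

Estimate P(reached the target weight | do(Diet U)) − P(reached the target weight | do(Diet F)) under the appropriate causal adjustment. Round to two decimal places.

-0.23

Diet F is higher inside every starting body condition stratum but Diet U is higher in aggregate. Whether to stratify depends on how starting body condition relates to the diet.
Starting body condition satisfies the back-door criterion: it is not a descendant of the diet, and it blocks the spurious path from diet to outcome. Adjusting for it (i.e., using the within-starting body condition rates) gives the causal effect.
Adjusting over the population distribution of starting body condition: 0.450·(0.739−0.972) + 0.550·(0.222−0.441) = -0.226.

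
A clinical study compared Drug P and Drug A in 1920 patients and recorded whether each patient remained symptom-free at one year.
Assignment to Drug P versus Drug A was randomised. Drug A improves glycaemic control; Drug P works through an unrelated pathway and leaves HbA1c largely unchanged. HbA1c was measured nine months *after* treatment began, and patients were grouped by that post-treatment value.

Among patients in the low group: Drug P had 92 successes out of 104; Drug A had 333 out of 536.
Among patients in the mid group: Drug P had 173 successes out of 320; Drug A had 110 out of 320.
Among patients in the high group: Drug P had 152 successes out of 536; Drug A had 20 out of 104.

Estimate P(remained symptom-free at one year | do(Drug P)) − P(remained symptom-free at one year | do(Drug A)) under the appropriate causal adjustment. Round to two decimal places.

Within every HbA1c level Drug P has the higher rate, yet pooled Drug A does — Simpson's reversal.
HbA1c here is a post-treatment variable shaped by the drug; conditioning on it would introduce bias rather than remove it. The overall comparison is the causal one.
The causal difference is the pooled difference: 0.434 − 0.482 = -0.048.

-0.05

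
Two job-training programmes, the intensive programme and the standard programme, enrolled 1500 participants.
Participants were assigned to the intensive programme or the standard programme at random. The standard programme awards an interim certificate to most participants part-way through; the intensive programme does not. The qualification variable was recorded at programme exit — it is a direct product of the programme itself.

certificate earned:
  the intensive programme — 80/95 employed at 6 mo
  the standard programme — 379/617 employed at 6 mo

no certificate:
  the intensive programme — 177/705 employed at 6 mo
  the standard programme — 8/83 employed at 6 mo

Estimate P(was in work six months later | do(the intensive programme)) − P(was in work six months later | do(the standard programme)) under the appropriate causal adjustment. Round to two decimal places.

-0.23

Qualification attained during the programme is recorded after the programme and is itself shifted by it — it sits on the causal path from programme to outcome. Conditioning on a mediator would strip out part of the effect we want; the pooled comparison gives the total causal effect.
The causal difference is the pooled difference: 0.321 − 0.553 = -0.232.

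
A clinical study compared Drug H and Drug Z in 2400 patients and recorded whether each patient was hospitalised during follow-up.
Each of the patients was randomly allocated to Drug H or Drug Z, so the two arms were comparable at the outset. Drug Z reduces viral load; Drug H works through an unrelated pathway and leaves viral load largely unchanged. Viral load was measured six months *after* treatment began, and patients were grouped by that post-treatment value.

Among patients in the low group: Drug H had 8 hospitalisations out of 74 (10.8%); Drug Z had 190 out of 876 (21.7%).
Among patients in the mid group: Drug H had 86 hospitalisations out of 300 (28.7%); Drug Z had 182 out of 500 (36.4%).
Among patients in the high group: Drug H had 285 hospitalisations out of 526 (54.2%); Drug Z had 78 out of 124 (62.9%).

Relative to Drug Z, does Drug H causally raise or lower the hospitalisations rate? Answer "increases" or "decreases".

increases

The viral load-specific comparison favours Drug H throughout, but the pooled figures favour Drug Z. The question is whether to condition on viral load.
Viral load is downstream of the drug. One should not condition on a consequence of treatment, so the overall rates are the right comparison.
Pooled: Drug H 42.1% vs Drug Z 30.0%; Drug Z is lower overall.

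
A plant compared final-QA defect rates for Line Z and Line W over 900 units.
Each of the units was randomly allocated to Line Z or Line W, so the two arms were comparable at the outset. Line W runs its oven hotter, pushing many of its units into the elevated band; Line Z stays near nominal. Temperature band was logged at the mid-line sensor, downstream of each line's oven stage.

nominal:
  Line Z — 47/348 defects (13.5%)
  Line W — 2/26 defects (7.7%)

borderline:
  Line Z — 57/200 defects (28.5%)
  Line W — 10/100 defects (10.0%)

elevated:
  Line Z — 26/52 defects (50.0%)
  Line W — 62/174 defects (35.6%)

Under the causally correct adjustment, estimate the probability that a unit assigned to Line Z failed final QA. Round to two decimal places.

0.22

In-process temperature band lies on the pathway line → in-process temperature band → outcome, so adjusting for it blocks the indirect effect. For the total causal effect of line, use the unadjusted pooled rates.
So P(outcome | do(Line Z)) is just the pooled rate for Line Z: 130/600 = 0.217.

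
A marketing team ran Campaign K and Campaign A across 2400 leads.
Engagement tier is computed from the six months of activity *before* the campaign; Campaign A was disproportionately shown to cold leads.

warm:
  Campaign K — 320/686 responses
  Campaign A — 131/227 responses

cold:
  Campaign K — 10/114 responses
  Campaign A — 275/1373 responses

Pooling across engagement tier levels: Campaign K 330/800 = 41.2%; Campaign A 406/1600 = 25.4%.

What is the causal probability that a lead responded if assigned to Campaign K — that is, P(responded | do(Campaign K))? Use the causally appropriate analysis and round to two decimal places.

0.23

Campaign A is higher inside every engagement tier stratum but Campaign K is higher in aggregate. Whether to stratify depends on how engagement tier relates to the campaign.
Since engagement tier is a pre-existing factor (not a product of the campaign) and it affects the outcome on its own, it is a confounder. The stratified rates, not the pooled rate, identify the causal effect.
Standardising Campaign K to the population engagement tier mix: 0.380·320/686 + 0.620·10/114 = 0.232.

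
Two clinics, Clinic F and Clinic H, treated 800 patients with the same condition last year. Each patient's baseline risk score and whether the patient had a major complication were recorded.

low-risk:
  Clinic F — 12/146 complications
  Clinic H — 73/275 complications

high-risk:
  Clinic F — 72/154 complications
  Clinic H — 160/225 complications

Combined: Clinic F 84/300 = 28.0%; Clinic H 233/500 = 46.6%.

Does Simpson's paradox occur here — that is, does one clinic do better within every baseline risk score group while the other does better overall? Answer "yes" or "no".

no

Within each baseline risk score level (low-risk 8.2% vs 26.5%; high-risk 46.8% vs 71.1%), Clinic F has the lower rate every time. Pooled: 28.0% vs 46.6% — Clinic F has the lower rate overall. They agree.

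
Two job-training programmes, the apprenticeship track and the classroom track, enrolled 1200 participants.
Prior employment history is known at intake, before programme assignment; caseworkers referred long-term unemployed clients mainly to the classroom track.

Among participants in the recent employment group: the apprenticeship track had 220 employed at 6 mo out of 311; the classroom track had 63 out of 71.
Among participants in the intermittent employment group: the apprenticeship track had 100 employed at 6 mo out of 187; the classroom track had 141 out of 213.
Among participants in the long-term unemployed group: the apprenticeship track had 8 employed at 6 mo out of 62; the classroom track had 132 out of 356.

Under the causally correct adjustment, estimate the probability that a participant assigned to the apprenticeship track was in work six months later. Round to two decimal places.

The imbalance in prior employment history arose from how participants were allocated, not from anything the programme did; and prior employment history independently affects the outcome. The pooled gap is confounded — condition on prior employment history.
Standardising the apprenticeship track to the population prior employment history mix: 0.318·220/311 + 0.333·100/187 + 0.348·8/62 = 0.448.

0.45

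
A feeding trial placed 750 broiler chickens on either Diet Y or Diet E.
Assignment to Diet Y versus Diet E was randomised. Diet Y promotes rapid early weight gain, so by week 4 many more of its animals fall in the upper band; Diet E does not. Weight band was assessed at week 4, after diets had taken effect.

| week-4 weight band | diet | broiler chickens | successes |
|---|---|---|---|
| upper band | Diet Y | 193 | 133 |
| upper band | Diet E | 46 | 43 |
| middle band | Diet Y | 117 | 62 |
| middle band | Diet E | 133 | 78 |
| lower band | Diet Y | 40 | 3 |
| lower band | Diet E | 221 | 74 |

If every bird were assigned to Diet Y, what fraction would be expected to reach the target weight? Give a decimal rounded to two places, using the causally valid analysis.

Week-4 weight band here is a post-treatment variable shaped by the diet; conditioning on it would introduce bias rather than remove it. The overall comparison is the causal one.
So P(outcome | do(Diet Y)) is just the pooled rate for Diet Y: 198/350 = 0.566.

0.57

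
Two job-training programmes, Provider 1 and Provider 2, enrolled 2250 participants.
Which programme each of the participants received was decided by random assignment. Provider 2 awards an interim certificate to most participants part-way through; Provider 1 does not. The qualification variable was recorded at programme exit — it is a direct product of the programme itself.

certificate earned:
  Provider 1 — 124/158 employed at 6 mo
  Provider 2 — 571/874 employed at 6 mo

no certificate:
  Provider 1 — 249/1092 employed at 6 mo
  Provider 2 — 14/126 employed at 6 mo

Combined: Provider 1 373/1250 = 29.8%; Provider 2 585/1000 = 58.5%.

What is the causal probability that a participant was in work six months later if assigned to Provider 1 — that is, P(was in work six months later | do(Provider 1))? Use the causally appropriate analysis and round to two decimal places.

Because the programme influences qualification attained during the programme, qualification attained during the programme is a post-treatment mediator, not a confounder. Stratifying on it would bias the estimate; the causal effect is the crude pooled difference.
So P(outcome | do(Provider 1)) is just the pooled rate for Provider 1: 373/1250 = 0.298.

0.30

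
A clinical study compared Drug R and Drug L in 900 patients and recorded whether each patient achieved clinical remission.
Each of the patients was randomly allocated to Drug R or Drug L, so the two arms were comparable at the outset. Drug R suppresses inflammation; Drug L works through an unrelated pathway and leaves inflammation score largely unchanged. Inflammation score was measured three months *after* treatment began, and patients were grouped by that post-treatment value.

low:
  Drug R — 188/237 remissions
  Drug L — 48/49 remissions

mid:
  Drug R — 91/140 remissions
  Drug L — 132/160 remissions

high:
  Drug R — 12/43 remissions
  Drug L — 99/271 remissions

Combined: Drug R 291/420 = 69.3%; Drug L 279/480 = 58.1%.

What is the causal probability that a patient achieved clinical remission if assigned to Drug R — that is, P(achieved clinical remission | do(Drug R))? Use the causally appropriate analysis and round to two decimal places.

Inflammation score lies on the pathway drug → inflammation score → outcome, so adjusting for it blocks the indirect effect. For the total causal effect of drug, use the unadjusted pooled rates.
So P(outcome | do(Drug R)) is just the pooled rate for Drug R: 291/420 = 0.693.

0.69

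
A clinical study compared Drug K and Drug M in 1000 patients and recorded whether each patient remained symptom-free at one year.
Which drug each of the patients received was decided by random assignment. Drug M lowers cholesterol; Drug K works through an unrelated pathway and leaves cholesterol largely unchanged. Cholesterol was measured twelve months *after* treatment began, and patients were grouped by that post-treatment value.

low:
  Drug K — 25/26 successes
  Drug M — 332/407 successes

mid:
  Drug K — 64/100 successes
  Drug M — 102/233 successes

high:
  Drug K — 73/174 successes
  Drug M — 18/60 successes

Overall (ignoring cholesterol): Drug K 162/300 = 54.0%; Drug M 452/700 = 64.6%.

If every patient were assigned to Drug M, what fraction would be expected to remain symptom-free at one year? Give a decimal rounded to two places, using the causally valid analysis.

Cholesterol here is a post-treatment variable shaped by the drug; conditioning on it would introduce bias rather than remove it. The overall comparison is the causal one.
So P(outcome | do(Drug M)) is just the pooled rate for Drug M: 452/700 = 0.646.

0.65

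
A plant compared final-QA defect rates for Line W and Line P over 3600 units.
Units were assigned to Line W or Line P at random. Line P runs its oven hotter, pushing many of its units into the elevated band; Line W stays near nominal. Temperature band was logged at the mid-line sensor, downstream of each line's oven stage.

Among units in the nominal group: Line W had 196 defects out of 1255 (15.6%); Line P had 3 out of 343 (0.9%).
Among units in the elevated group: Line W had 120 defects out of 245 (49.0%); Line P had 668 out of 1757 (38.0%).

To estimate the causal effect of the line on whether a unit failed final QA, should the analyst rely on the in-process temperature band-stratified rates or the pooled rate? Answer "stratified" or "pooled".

pooled

The in-process temperature band-specific comparison favours Line P throughout, but the pooled figures favour Line W. The question is whether to condition on in-process temperature band.
Because the line influences in-process temperature band, in-process temperature band is a post-treatment mediator, not a confounder. Stratifying on it would bias the estimate; the causal effect is the crude pooled difference.
Pooled: Line W 21.1% vs Line P 32.0%; Line W is lower overall.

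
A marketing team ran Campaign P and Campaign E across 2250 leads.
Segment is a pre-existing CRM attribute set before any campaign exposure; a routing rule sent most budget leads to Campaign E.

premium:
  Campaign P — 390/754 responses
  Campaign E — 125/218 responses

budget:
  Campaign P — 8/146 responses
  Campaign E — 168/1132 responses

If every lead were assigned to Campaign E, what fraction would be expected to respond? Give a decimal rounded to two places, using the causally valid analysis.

0.33

The imbalance in customer segment arose from how leads were allocated, not from anything the campaign did; and customer segment independently affects the outcome. The pooled gap is confounded — condition on customer segment.
Standardising Campaign E to the population customer segment mix: 0.432·125/218 + 0.568·168/1132 = 0.332.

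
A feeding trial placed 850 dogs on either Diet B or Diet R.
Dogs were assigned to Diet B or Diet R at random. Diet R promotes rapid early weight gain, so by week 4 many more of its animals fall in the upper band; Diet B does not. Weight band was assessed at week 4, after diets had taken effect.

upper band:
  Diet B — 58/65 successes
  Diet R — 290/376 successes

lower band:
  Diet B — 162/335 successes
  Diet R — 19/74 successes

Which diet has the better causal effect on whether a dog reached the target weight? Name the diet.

Diet R

Week-4 weight band here is a post-treatment variable shaped by the diet; conditioning on it would introduce bias rather than remove it. The overall comparison is the causal one.
Pooled: Diet B 55.0% vs Diet R 68.7%; Diet R is higher overall.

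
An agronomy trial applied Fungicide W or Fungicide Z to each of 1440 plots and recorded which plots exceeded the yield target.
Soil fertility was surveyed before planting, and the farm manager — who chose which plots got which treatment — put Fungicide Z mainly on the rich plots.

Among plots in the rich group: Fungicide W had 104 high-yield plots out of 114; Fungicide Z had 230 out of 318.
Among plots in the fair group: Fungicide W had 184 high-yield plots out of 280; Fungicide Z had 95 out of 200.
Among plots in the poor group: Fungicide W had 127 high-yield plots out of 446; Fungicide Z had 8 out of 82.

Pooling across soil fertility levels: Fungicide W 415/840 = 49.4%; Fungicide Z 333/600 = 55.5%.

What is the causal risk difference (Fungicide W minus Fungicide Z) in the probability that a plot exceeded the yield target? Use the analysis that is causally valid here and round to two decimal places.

+0.19

The stratified and pooled comparisons disagree (Fungicide W wins within each soil fertility; Fungicide Z wins overall), so the answer turns on the causal role of soil fertility.
Since soil fertility is a pre-existing factor (not a product of the fungicide) and it affects the outcome on its own, it is a confounder. The stratified rates, not the pooled rate, identify the causal effect.
Adjusting over the population distribution of soil fertility: 0.300·(0.912−0.723) + 0.333·(0.657−0.475) + 0.367·(0.285−0.098) = +0.186.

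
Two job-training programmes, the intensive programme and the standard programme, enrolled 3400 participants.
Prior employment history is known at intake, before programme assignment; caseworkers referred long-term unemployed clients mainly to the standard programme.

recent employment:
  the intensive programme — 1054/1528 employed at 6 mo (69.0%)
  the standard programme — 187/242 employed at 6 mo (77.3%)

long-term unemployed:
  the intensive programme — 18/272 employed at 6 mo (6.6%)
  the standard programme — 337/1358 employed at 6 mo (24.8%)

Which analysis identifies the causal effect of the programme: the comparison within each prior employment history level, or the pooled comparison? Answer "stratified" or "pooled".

Prior employment history satisfies the back-door criterion: it is not a descendant of the programme, and it blocks the spurious path from programme to outcome. Adjusting for it (i.e., using the within-prior employment history rates) gives the causal effect.
Within each level — recent employment: 69.0% vs 77.3%; long-term unemployed: 6.6% vs 24.8% — the standard programme is higher every time.

stratified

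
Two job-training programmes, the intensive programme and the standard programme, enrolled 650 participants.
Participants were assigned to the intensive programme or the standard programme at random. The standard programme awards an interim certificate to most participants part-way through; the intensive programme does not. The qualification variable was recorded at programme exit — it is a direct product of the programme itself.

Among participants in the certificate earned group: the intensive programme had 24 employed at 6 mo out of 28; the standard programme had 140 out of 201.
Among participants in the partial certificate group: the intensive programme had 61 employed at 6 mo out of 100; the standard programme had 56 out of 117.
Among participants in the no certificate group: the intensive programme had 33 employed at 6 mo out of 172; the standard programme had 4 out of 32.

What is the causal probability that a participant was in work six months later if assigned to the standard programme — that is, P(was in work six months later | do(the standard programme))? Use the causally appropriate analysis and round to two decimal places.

The qualification attained during the programme-specific comparison favours the intensive programme throughout, but the pooled figures favour the standard programme. The question is whether to condition on qualification attained during the programme.
The distribution of qualification attained during the programme is itself part of what the programme does — it is an intermediate outcome. Holding it fixed would remove that part of the effect; the total effect is the pooled difference.
So P(outcome | do(the standard programme)) is just the pooled rate for the standard programme: 200/350 = 0.571.

0.57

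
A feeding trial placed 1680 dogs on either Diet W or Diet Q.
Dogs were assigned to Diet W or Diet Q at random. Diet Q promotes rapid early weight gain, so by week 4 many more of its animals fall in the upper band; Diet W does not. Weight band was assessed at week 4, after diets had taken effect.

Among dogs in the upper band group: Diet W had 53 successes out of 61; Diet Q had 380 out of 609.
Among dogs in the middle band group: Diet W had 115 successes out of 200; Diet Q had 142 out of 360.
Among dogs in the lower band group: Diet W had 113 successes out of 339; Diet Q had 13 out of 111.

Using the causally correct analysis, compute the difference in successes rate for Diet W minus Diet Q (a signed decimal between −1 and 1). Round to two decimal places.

-0.03

Stratifying would compare diets among dogs the diets themselves sorted into week-4 weight band groups — a form of selection on an intermediate. The unconditioned pooled rates give the total causal effect.
The causal difference is the pooled difference: 0.468 − 0.495 = -0.027.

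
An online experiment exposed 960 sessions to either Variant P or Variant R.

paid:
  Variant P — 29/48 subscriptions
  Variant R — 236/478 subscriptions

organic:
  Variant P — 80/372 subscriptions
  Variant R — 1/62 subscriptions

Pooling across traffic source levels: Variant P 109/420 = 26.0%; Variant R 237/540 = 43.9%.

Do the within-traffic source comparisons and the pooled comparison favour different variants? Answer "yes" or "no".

Within each traffic source level (paid 60.4% vs 49.4%; organic 21.5% vs 1.6%), Variant P has the higher rate every time. Pooled: 26.0% vs 43.9% — Variant R has the higher rate overall. The two comparisons disagree.

yes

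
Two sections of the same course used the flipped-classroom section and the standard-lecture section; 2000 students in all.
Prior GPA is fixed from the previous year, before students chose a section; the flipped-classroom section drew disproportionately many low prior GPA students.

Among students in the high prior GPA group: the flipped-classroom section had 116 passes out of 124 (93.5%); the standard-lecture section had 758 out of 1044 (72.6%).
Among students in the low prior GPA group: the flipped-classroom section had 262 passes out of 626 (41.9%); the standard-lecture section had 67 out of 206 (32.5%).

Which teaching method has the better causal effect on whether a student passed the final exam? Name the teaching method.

The prior GPA band-specific comparison favours the flipped-classroom section throughout, but the pooled figures favour the standard-lecture section. The question is whether to condition on prior GPA band.
Prior GPA band is set before the teaching method has any effect — it is not caused by the teaching method — and it independently drives the outcome. That makes it a confounder, so the causal comparison is within prior GPA band levels.
Within each level — high prior GPA: 93.5% vs 72.6%; low prior GPA: 41.9% vs 32.5% — the flipped-classroom section is higher every time.

the flipped-classroom section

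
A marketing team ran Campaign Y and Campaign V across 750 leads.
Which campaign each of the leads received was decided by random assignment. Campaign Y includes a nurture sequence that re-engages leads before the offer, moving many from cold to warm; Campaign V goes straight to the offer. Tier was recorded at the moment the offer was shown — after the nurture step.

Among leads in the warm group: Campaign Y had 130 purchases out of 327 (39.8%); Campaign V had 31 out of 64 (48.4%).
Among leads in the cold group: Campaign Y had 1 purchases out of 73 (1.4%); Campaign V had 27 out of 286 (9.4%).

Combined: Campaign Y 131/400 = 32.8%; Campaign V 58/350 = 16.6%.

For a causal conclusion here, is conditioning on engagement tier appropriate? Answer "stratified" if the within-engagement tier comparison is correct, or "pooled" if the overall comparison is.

pooled

Within every engagement tier level Campaign V has the higher rate, yet pooled Campaign Y does — Simpson's reversal.
Engagement tier lies on the pathway campaign → engagement tier → outcome, so adjusting for it blocks the indirect effect. For the total causal effect of campaign, use the unadjusted pooled rates.
Pooled: Campaign Y 32.8% vs Campaign V 16.6%; Campaign Y is higher overall.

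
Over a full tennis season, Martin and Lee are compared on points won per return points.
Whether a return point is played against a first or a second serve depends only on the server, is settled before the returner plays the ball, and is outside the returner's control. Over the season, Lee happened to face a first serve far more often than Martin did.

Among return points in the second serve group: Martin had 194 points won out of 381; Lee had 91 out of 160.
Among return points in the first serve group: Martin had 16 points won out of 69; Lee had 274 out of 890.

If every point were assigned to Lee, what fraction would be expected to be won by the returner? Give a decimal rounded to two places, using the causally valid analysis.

Nothing the player does changes serve type; the imbalance is an allocation artefact. With serve type also predicting the outcome, the pooled figure is confounded, and the within-stratum comparison is the causal one.
Standardising Lee to the population serve type mix: 0.361·91/160 + 0.639·274/890 = 0.402.

0.40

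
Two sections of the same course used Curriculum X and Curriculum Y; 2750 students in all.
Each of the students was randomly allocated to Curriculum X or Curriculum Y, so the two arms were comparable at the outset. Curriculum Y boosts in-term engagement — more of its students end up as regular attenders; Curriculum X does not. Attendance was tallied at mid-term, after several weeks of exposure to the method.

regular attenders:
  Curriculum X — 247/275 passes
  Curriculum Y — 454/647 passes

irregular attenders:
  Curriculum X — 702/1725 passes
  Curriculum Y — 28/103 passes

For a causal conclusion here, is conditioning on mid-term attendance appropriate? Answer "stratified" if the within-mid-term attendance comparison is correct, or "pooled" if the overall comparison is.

pooled

Mid-term attendance lies on the pathway teaching method → mid-term attendance → outcome, so adjusting for it blocks the indirect effect. For the total causal effect of teaching method, use the unadjusted pooled rates.
Pooled: Curriculum X 47.4% vs Curriculum Y 64.3%; Curriculum Y is higher overall.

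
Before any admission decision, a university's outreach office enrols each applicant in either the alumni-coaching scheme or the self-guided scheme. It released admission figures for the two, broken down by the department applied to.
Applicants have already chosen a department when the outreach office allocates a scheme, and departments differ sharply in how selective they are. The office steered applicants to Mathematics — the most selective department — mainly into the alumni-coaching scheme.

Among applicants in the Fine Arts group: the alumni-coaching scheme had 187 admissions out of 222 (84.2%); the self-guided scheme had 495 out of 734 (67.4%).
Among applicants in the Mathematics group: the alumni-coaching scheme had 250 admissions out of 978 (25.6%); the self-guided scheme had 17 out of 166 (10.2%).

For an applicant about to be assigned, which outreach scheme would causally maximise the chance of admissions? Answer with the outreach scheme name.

Department satisfies the back-door criterion: it is not a descendant of the outreach scheme, and it blocks the spurious path from outreach scheme to outcome. Adjusting for it (i.e., using the within-department rates) gives the causal effect.
Within each level — Fine Arts: 84.2% vs 67.4%; Mathematics: 25.6% vs 10.2% — the alumni-coaching scheme is higher every time.

the alumni-coaching scheme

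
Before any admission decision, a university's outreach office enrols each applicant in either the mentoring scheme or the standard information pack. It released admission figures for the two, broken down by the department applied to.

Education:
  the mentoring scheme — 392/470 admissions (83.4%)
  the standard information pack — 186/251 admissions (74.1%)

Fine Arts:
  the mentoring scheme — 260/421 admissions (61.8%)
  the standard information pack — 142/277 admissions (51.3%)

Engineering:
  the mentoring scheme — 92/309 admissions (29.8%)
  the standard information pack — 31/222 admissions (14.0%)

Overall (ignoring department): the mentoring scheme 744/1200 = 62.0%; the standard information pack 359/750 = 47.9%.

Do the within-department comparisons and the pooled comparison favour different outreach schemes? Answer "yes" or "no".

Within each department level (Education 83.4% vs 74.1%; Fine Arts 61.8% vs 51.3%; Engineering 29.8% vs 14.0%), the mentoring scheme has the higher rate every time. Pooled: 62.0% vs 47.9% — the mentoring scheme has the higher rate overall. They agree.

no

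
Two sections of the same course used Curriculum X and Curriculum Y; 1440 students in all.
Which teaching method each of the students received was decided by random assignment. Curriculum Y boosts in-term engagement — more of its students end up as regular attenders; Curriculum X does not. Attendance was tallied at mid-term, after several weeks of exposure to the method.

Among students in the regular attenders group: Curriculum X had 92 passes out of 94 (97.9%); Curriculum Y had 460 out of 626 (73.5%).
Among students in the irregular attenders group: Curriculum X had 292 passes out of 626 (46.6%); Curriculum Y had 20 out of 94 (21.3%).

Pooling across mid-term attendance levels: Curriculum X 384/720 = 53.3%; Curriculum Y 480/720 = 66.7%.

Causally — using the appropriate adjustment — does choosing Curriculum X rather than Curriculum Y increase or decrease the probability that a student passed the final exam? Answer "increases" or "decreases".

The stratified and pooled comparisons disagree (Curriculum X wins within each mid-term attendance; Curriculum Y wins overall), so the answer turns on the causal role of mid-term attendance.
Stratifying would compare teaching methods among students the teaching methods themselves sorted into mid-term attendance groups — a form of selection on an intermediate. The unconditioned pooled rates give the total causal effect.
Pooled: Curriculum X 53.3% vs Curriculum Y 66.7%; Curriculum Y is higher overall.

decreases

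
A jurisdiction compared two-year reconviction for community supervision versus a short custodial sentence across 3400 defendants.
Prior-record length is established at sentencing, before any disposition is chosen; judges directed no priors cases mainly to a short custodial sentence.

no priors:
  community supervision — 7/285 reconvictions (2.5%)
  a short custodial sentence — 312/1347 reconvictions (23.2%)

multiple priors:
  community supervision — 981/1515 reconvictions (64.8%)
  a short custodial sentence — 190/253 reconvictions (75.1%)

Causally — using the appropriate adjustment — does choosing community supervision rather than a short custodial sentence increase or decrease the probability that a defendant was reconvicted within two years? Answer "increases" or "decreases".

The prior-record length-specific comparison favours community supervision throughout, but the pooled figures favour a short custodial sentence. The question is whether to condition on prior-record length.
Prior-record length satisfies the back-door criterion: it is not a descendant of the disposition, and it blocks the spurious path from disposition to outcome. Adjusting for it (i.e., using the within-prior-record length rates) gives the causal effect.
Within each level — no priors: 2.5% vs 23.2%; multiple priors: 64.8% vs 75.1% — community supervision is lower every time.

decreases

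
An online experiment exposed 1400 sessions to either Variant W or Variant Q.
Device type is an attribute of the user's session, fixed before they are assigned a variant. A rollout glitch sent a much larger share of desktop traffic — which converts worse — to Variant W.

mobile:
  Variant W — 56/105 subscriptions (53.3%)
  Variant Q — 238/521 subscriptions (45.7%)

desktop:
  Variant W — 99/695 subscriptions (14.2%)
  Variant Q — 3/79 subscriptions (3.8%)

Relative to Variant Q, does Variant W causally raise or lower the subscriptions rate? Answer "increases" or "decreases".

The imbalance in device type arose from how sessions were allocated, not from anything the variant did; and device type independently affects the outcome. The pooled gap is confounded — condition on device type.
Within each level — mobile: 53.3% vs 45.7%; desktop: 14.2% vs 3.8% — Variant W is higher every time.

increases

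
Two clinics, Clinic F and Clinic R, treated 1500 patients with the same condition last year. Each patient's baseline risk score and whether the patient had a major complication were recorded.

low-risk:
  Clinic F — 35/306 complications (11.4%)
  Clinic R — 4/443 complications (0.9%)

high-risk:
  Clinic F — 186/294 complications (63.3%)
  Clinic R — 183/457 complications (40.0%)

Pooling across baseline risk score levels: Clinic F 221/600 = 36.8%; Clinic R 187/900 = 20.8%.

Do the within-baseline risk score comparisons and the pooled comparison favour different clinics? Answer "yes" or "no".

no

Within each baseline risk score level (low-risk 11.4% vs 0.9%; high-risk 63.3% vs 40.0%), Clinic R has the lower rate every time. Pooled: 36.8% vs 20.8% — Clinic R has the lower rate overall. They agree.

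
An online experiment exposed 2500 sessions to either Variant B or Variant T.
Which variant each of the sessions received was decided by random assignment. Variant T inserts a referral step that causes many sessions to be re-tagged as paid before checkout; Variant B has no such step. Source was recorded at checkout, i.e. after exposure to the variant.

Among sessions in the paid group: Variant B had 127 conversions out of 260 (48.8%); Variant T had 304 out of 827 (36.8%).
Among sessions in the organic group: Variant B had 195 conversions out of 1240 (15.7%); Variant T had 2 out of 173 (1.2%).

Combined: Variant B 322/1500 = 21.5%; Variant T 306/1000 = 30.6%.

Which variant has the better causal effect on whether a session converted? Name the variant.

Variant T

Within every traffic source level Variant B has the higher rate, yet pooled Variant T does — Simpson's reversal.
Because the variant influences traffic source, traffic source is a post-treatment mediator, not a confounder. Stratifying on it would bias the estimate; the causal effect is the crude pooled difference.
Pooled: Variant B 21.5% vs Variant T 30.6%; Variant T is higher overall.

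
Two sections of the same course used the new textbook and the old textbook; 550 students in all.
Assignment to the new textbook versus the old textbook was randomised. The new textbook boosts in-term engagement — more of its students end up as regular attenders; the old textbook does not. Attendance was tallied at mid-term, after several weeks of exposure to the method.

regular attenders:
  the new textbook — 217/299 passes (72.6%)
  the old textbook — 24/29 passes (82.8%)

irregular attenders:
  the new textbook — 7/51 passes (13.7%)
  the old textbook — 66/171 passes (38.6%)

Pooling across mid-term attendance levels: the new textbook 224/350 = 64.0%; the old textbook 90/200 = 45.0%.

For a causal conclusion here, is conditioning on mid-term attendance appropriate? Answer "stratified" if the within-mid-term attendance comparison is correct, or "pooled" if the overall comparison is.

pooled

Mid-term attendance is downstream of the teaching method. One should not condition on a consequence of treatment, so the overall rates are the right comparison.
Pooled: the new textbook 64.0% vs the old textbook 45.0%; the new textbook is higher overall.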